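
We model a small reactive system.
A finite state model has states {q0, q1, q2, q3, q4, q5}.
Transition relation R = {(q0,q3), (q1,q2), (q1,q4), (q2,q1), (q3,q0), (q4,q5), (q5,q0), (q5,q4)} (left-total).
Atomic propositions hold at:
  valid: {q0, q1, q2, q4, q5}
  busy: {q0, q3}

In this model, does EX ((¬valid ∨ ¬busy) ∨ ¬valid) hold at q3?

Sat(¬valid) = {q3}
Sat(¬busy) = {q1, q2, q4, q5}
Sat(¬valid ∨ ¬busy) = {q1, q2, q3, q4, q5}
Sat((¬valid ∨ ¬busy) ∨ ¬valid) = {q1, q2, q3, q4, q5}
Sat(EX ((¬valid ∨ ¬busy) ∨ ¬valid)) = {s : some successor in {q1, q2, q3, q4, q5}} = {q0, q1, q2, q4, q5}
q3 ∉ Sat(EX ((¬valid ∨ ¬busy) ∨ ¬valid)) = {q0, q1, q2, q4, q5}, so the formula does not hold at q3.

No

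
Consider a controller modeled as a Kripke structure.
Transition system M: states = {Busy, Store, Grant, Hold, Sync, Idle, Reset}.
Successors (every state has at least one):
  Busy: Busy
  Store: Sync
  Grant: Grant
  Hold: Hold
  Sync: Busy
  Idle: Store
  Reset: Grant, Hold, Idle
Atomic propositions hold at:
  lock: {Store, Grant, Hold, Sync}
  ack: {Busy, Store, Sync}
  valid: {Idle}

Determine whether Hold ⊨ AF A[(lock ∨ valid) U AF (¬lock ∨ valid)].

Sat(lock ∨ valid) = {Store, Grant, Hold, Sync, Idle}
Sat(¬lock) = {Busy, Idle, Reset}
Sat(¬lock ∨ valid) = {Busy, Idle, Reset}
AF (¬lock ∨ valid): least fixpoint, start Z0 = {Busy, Idle, Reset}, add states with every successor in Z. Z1 = {Busy, Sync, Idle, Reset}; Z2 = {Busy, Store, Sync, Idle, Reset}; fixed.
Sat(AF (¬lock ∨ valid)) = {Busy, Store, Sync, Idle, Reset}
A[(lock ∨ valid) U AF (¬lock ∨ valid)]: least fixpoint, start Z0 = Sat(AF (¬lock ∨ valid)) = {Busy, Store, Sync, Idle, Reset}, add states in Sat(lock ∨ valid) with every successor in Z. Already a fixed point.
Sat(A[(lock ∨ valid) U AF (¬lock ∨ valid)]) = {Busy, Store, Sync, Idle, Reset}
AF A[(lock ∨ valid) U AF (¬lock ∨ valid)]: least fixpoint, start Z0 = {Busy, Store, Sync, Idle, Reset}, add states with every successor in Z. Already a fixed point.
Sat(AF A[(lock ∨ valid) U AF (¬lock ∨ valid)]) = {Busy, Store, Sync, Idle, Reset}
Hold ∉ Sat(AF A[(lock ∨ valid) U AF (¬lock ∨ valid)]) = {Busy, Store, Sync, Idle, Reset}, so the formula does not hold at Hold.

No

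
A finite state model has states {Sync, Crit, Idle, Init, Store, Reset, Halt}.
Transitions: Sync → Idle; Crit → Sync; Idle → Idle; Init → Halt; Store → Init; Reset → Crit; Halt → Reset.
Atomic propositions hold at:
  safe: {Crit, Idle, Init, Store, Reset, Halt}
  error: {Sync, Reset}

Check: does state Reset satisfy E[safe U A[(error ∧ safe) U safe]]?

Yes

Sat(error ∧ safe) = {Reset}
A[(error ∧ safe) U safe]: least fixpoint, start Z0 = Sat(safe) = {Crit, Idle, Init, Store, Reset, Halt}, add states in Sat(error ∧ safe) with every successor in Z. Already a fixed point.
Sat(A[(error ∧ safe) U safe]) = {Crit, Idle, Init, Store, Reset, Halt}
E[safe U A[(error ∧ safe) U safe]]: least fixpoint, start Z0 = Sat(A[(error ∧ safe) U safe]) = {Crit, Idle, Init, Store, Reset, Halt}, add states in Sat(safe) with some successor in Z. Already a fixed point.
Sat(E[safe U A[(error ∧ safe) U safe]]) = {Crit, Idle, Init, Store, Reset, Halt}
Reset ∈ Sat(E[safe U A[(error ∧ safe) U safe]]) = {Crit, Idle, Init, Store, Reset, Halt}, so the formula holds at Reset.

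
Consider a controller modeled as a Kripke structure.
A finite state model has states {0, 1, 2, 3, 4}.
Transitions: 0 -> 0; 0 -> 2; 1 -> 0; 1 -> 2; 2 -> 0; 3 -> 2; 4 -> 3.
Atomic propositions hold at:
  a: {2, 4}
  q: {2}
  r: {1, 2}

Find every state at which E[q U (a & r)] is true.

{2}

Sat(a & r) = {2}
E[q U (a & r)]: least fixpoint, start Z0 = Sat((a & r)) = {2}, add states in Sat(q) with some successor in Z. Already a fixed point.
Sat(E[q U (a & r)]) = {2}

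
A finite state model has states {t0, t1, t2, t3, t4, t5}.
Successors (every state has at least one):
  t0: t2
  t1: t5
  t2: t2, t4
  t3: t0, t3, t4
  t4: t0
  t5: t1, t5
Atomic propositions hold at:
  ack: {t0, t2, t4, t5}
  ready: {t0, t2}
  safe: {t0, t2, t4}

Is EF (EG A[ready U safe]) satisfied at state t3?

Yes

A[ready U safe]: least fixpoint, start Z0 = Sat(safe) = {t0, t2, t4}, add states in Sat(ready) with every successor in Z. Already a fixed point.
Sat(A[ready U safe]) = {t0, t2, t4}
EG A[ready U safe]: greatest fixpoint, start Z0 = {t0, t2, t4}, keep only states in Sat with some successor in Z. Already a fixed point.
Sat(EG A[ready U safe]) = {t0, t2, t4}
EF (EG A[ready U safe]): least fixpoint, start Z0 = {t0, t2, t4}, add states with some successor in Z. Z1 = {t0, t2, t3, t4}; fixed.
Sat(EF (EG A[ready U safe])) = {t0, t2, t3, t4}
t3 ∈ Sat(EF (EG A[ready U safe])) = {t0, t2, t3, t4}, so the formula holds at t3.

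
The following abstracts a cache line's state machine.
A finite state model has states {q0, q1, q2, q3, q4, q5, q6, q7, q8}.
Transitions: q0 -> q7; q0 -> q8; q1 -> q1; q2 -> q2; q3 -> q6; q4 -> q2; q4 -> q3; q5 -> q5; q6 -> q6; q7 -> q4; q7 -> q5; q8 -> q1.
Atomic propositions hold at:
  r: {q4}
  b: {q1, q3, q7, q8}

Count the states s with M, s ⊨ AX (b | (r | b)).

3

Sat(r | b) = {q1, q3, q4, q7, q8}
Sat(b | (r | b)) = {q1, q3, q4, q7, q8}
Sat(AX (b | (r | b))) = {s : every successor in {q1, q3, q4, q7, q8}} = {q0, q1, q8}
|Sat(AX (b | (r | b)))| = |{q0, q1, q8}| = 3.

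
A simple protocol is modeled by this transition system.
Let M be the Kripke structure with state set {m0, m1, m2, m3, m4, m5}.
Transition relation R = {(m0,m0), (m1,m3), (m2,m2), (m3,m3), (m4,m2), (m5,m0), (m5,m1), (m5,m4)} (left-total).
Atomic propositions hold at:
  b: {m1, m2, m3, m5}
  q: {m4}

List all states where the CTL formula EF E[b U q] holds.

E[b U q]: least fixpoint, start Z0 = Sat(q) = {m4}, add states in Sat(b) with some successor in Z. Z1 = {m4, m5}; fixed.
Sat(E[b U q]) = {m4, m5}
EF E[b U q]: least fixpoint, start Z0 = {m4, m5}, add states with some successor in Z. Already a fixed point.
Sat(EF E[b U q]) = {m4, m5}

{m4, m5}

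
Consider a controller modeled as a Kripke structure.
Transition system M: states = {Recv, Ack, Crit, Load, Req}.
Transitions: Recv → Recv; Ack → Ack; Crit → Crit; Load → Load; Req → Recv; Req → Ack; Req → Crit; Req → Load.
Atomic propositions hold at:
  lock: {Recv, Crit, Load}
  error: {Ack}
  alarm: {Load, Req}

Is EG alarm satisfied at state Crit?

No

EG alarm: greatest fixpoint, start Z0 = {Load, Req}, keep only states in Sat with some successor in Z. Already a fixed point.
Sat(EG alarm) = {Load, Req}
Crit ∉ Sat(EG alarm) = {Load, Req}, so the formula does not hold at Crit.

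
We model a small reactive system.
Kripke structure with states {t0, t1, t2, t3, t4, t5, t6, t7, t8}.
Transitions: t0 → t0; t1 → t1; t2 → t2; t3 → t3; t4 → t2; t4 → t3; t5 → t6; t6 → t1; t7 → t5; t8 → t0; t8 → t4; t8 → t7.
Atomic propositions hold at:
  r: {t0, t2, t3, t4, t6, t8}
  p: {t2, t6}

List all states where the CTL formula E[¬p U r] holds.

{t0, t2, t3, t4, t5, t6, t7, t8}

Sat(¬p) = {t0, t1, t3, t4, t5, t7, t8}
E[¬p U r]: least fixpoint, start Z0 = Sat(r) = {t0, t2, t3, t4, t6, t8}, add states in Sat(¬p) with some successor in Z. Z1 = {t0, t2, t3, t4, t5, t6, t8}; Z2 = {t0, t2, t3, t4, t5, t6, t7, t8}; fixed.
Sat(E[¬p U r]) = {t0, t2, t3, t4, t5, t6, t7, t8}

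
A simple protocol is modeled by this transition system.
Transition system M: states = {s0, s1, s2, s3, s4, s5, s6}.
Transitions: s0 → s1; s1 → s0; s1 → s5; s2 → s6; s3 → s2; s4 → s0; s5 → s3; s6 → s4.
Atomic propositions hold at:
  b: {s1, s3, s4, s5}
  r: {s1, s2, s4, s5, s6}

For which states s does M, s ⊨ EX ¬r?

Sat(¬r) = {s0, s3}
Sat(EX ¬r) = {s : some successor in {s0, s3}} = {s1, s4, s5}

{s1, s4, s5}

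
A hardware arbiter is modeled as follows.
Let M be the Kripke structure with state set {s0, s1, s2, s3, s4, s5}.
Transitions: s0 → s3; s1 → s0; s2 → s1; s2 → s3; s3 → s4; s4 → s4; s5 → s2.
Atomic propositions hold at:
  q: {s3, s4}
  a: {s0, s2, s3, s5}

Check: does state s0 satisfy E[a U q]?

Yes

E[a U q]: least fixpoint, start Z0 = Sat(q) = {s3, s4}, add states in Sat(a) with some successor in Z. Z1 = {s0, s2, s3, s4}; Z2 = {s0, s2, s3, s4, s5}; fixed.
Sat(E[a U q]) = {s0, s2, s3, s4, s5}
s0 ∈ Sat(E[a U q]) = {s0, s2, s3, s4, s5}, so the formula holds at s0.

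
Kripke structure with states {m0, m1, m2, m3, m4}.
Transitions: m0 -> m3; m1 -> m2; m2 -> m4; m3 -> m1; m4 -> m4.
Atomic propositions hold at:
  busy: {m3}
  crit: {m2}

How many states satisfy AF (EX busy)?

Sat(EX busy) = {s : some successor in {m3}} = {m0}
AF (EX busy): least fixpoint, start Z0 = {m0}, add states with every successor in Z. Already a fixed point.
Sat(AF (EX busy)) = {m0}
|Sat(AF (EX busy))| = |{m0}| = 1.

1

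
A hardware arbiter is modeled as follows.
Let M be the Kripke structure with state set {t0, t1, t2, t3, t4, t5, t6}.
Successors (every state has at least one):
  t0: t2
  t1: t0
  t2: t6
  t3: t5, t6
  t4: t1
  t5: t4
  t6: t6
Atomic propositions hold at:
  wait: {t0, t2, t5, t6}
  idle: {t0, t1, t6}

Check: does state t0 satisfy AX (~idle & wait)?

Sat(~idle) = {t2, t3, t4, t5}
Sat(~idle & wait) = {t2, t5}
Sat(AX (~idle & wait)) = {s : every successor in {t2, t5}} = {t0}
t0 ∈ Sat(AX (~idle & wait)) = {t0}, so the formula holds at t0.

Yes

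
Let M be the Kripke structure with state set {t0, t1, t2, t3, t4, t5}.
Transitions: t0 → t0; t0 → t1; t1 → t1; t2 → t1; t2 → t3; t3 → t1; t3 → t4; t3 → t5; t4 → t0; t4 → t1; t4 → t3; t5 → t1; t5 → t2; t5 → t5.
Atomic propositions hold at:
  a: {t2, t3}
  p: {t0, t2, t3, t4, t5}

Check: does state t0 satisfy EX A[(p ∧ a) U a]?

No

Sat(p ∧ a) = {t2, t3}
A[(p ∧ a) U a]: least fixpoint, start Z0 = Sat(a) = {t2, t3}, add states in Sat(p ∧ a) with every successor in Z. Already a fixed point.
Sat(A[(p ∧ a) U a]) = {t2, t3}
Sat(EX A[(p ∧ a) U a]) = {s : some successor in {t2, t3}} = {t2, t4, t5}
t0 ∉ Sat(EX A[(p ∧ a) U a]) = {t2, t4, t5}, so the formula does not hold at t0.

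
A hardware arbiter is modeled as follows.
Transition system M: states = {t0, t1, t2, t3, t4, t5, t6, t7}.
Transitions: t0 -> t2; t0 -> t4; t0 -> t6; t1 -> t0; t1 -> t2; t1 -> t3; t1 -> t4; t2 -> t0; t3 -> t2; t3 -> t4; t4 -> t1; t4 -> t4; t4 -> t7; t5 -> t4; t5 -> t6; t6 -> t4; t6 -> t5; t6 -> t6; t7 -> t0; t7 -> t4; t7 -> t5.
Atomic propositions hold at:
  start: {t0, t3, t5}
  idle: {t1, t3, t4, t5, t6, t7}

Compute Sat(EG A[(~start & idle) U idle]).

{t1, t3, t4, t5, t6, t7}

Sat(~start) = {t1, t2, t4, t6, t7}
Sat(~start & idle) = {t1, t4, t6, t7}
A[(~start & idle) U idle]: least fixpoint, start Z0 = Sat(idle) = {t1, t3, t4, t5, t6, t7}, add states in Sat(~start & idle) with every successor in Z. Already a fixed point.
Sat(A[(~start & idle) U idle]) = {t1, t3, t4, t5, t6, t7}
EG A[(~start & idle) U idle]: greatest fixpoint, start Z0 = {t1, t3, t4, t5, t6, t7}, keep only states in Sat with some successor in Z. Already a fixed point.
Sat(EG A[(~start & idle) U idle]) = {t1, t3, t4, t5, t6, t7}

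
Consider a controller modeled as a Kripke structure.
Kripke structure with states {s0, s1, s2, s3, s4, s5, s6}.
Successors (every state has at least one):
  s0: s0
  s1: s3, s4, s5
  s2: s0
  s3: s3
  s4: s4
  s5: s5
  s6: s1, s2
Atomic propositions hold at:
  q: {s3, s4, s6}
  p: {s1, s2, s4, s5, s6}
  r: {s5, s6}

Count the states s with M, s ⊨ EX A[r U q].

A[r U q]: least fixpoint, start Z0 = Sat(q) = {s3, s4, s6}, add states in Sat(r) with every successor in Z. Already a fixed point.
Sat(A[r U q]) = {s3, s4, s6}
Sat(EX A[r U q]) = {s : some successor in {s3, s4, s6}} = {s1, s3, s4}
|Sat(EX A[r U q])| = |{s1, s3, s4}| = 3.

3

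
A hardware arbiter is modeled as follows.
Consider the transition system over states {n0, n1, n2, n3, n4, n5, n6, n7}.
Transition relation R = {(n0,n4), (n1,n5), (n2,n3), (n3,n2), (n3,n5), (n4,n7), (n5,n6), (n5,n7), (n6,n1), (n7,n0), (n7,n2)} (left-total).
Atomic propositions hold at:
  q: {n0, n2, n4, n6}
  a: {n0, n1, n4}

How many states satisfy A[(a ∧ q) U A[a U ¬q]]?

6

Sat(a ∧ q) = {n0, n4}
Sat(¬q) = {n1, n3, n5, n7}
A[a U ¬q]: least fixpoint, start Z0 = Sat(¬q) = {n1, n3, n5, n7}, add states in Sat(a) with every successor in Z. Z1 = {n1, n3, n4, n5, n7}; Z2 = {n0, n1, n3, n4, n5, n7}; fixed.
Sat(A[a U ¬q]) = {n0, n1, n3, n4, n5, n7}
A[(a ∧ q) U A[a U ¬q]]: least fixpoint, start Z0 = Sat(A[a U ¬q]) = {n0, n1, n3, n4, n5, n7}, add states in Sat(a ∧ q) with every successor in Z. Already a fixed point.
Sat(A[(a ∧ q) U A[a U ¬q]]) = {n0, n1, n3, n4, n5, n7}
|Sat(A[(a ∧ q) U A[a U ¬q]])| = |{n0, n1, n3, n4, n5, n7}| = 6.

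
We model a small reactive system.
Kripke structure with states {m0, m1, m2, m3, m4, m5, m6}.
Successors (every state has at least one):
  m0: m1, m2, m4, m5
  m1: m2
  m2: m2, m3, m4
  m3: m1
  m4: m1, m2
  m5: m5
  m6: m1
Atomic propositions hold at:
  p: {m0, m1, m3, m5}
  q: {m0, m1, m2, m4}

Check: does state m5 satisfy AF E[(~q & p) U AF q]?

No

Sat(~q) = {m3, m5, m6}
Sat(~q & p) = {m3, m5}
AF q: least fixpoint, start Z0 = {m0, m1, m2, m4}, add states with every successor in Z. Z1 = {m0, m1, m2, m3, m4, m6}; fixed.
Sat(AF q) = {m0, m1, m2, m3, m4, m6}
E[(~q & p) U AF q]: least fixpoint, start Z0 = Sat(AF q) = {m0, m1, m2, m3, m4, m6}, add states in Sat(~q & p) with some successor in Z. Already a fixed point.
Sat(E[(~q & p) U AF q]) = {m0, m1, m2, m3, m4, m6}
AF E[(~q & p) U AF q]: least fixpoint, start Z0 = {m0, m1, m2, m3, m4, m6}, add states with every successor in Z. Already a fixed point.
Sat(AF E[(~q & p) U AF q]) = {m0, m1, m2, m3, m4, m6}
m5 ∉ Sat(AF E[(~q & p) U AF q]) = {m0, m1, m2, m3, m4, m6}, so the formula does not hold at m5.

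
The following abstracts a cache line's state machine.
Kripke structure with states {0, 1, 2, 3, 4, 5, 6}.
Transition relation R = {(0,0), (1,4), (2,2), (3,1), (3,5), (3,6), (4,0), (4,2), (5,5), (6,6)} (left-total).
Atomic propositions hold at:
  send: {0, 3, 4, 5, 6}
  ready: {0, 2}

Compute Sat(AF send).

AF send: least fixpoint, start Z0 = {0, 3, 4, 5, 6}, add states with every successor in Z. Z1 = {0, 1, 3, 4, 5, 6}; fixed.
Sat(AF send) = {0, 1, 3, 4, 5, 6}

{0, 1, 3, 4, 5, 6}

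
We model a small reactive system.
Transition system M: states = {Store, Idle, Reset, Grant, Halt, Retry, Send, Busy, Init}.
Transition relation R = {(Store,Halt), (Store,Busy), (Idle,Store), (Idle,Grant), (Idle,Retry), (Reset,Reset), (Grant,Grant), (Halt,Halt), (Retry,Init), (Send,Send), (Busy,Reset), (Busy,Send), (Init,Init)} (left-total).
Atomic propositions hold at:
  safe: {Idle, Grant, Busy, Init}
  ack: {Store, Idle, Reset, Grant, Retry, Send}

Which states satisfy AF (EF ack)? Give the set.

{Store, Idle, Reset, Grant, Retry, Send, Busy}

EF ack: least fixpoint, start Z0 = {Store, Idle, Reset, Grant, Retry, Send}, add states with some successor in Z. Z1 = {Store, Idle, Reset, Grant, Retry, Send, Busy}; fixed.
Sat(EF ack) = {Store, Idle, Reset, Grant, Retry, Send, Busy}
AF (EF ack): least fixpoint, start Z0 = {Store, Idle, Reset, Grant, Retry, Send, Busy}, add states with every successor in Z. Already a fixed point.
Sat(AF (EF ack)) = {Store, Idle, Reset, Grant, Retry, Send, Busy}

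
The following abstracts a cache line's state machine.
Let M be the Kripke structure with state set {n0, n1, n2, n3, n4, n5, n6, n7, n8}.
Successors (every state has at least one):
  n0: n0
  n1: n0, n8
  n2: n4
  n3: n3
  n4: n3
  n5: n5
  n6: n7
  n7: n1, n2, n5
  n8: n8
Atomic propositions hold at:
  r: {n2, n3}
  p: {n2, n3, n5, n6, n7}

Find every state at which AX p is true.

{n3, n4, n5, n6}

Sat(AX p) = {s : every successor in {n2, n3, n5, n6, n7}} = {n3, n4, n5, n6}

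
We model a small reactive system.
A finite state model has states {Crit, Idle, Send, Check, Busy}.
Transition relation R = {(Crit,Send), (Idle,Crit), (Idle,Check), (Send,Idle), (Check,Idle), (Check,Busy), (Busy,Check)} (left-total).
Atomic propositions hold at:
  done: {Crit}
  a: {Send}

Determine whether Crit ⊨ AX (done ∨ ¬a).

Sat(¬a) = {Crit, Idle, Check, Busy}
Sat(done ∨ ¬a) = {Crit, Idle, Check, Busy}
Sat(AX (done ∨ ¬a)) = {s : every successor in {Crit, Idle, Check, Busy}} = {Idle, Send, Check, Busy}
Crit ∉ Sat(AX (done ∨ ¬a)) = {Idle, Send, Check, Busy}, so the formula does not hold at Crit.

No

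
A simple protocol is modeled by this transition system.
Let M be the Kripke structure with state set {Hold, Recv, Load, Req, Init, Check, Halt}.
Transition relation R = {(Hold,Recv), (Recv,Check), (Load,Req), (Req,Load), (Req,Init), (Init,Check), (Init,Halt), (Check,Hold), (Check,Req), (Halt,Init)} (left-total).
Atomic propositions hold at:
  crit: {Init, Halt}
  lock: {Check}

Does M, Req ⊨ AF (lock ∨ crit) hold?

Sat(lock ∨ crit) = {Init, Check, Halt}
AF (lock ∨ crit): least fixpoint, start Z0 = {Init, Check, Halt}, add states with every successor in Z. Z1 = {Recv, Init, Check, Halt}; Z2 = {Hold, Recv, Init, Check, Halt}; fixed.
Sat(AF (lock ∨ crit)) = {Hold, Recv, Init, Check, Halt}
Req ∉ Sat(AF (lock ∨ crit)) = {Hold, Recv, Init, Check, Halt}, so the formula does not hold at Req.

No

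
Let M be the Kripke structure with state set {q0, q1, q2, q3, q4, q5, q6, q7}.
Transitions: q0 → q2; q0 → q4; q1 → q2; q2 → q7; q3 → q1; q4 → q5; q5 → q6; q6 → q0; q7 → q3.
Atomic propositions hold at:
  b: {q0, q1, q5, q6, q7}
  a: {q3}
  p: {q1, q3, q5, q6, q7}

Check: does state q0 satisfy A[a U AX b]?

No

Sat(AX b) = {s : every successor in {q0, q1, q5, q6, q7}} = {q2, q3, q4, q5, q6}
A[a U AX b]: least fixpoint, start Z0 = Sat(AX b) = {q2, q3, q4, q5, q6}, add states in Sat(a) with every successor in Z. Already a fixed point.
Sat(A[a U AX b]) = {q2, q3, q4, q5, q6}
q0 ∉ Sat(A[a U AX b]) = {q2, q3, q4, q5, q6}, so the formula does not hold at q0.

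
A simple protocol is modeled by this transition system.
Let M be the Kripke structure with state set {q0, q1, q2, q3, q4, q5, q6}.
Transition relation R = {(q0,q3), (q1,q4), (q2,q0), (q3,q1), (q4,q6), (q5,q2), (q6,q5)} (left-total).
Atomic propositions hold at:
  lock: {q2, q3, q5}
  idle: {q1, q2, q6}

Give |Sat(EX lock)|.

Sat(EX lock) = {s : some successor in {q2, q3, q5}} = {q0, q5, q6}
|Sat(EX lock)| = |{q0, q5, q6}| = 3.

3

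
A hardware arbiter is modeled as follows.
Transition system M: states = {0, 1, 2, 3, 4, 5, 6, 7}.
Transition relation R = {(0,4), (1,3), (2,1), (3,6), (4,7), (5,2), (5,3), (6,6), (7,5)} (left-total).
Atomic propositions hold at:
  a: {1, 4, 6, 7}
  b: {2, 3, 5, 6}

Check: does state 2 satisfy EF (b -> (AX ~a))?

Yes

Sat(~a) = {0, 2, 3, 5}
Sat(AX ~a) = {s : every successor in {0, 2, 3, 5}} = {1, 5, 7}
Sat(b -> (AX ~a)) = {0, 1, 4, 5, 7}
EF (b -> (AX ~a)): least fixpoint, start Z0 = {0, 1, 4, 5, 7}, add states with some successor in Z. Z1 = {0, 1, 2, 4, 5, 7}; fixed.
Sat(EF (b -> (AX ~a))) = {0, 1, 2, 4, 5, 7}
2 ∈ Sat(EF (b -> (AX ~a))) = {0, 1, 2, 4, 5, 7}, so the formula holds at 2.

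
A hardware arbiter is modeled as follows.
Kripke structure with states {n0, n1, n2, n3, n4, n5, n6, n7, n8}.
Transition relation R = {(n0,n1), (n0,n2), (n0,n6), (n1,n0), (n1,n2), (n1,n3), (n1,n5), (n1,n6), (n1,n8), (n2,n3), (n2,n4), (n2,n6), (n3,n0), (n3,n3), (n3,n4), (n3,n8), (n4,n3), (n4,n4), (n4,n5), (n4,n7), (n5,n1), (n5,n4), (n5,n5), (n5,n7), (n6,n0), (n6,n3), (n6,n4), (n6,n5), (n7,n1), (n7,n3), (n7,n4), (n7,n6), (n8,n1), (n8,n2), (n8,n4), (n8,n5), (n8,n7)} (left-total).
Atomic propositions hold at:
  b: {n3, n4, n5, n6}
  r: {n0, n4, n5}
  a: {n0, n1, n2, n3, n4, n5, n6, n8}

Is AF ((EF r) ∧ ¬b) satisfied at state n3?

No

EF r: least fixpoint, start Z0 = {n0, n4, n5}, add states with some successor in Z. Z1 = {n0, n1, n2, n3, n4, n5, n6, n7, n8}; fixed.
Sat(EF r) = {n0, n1, n2, n3, n4, n5, n6, n7, n8}
Sat(¬b) = {n0, n1, n2, n7, n8}
Sat((EF r) ∧ ¬b) = {n0, n1, n2, n7, n8}
AF ((EF r) ∧ ¬b): least fixpoint, start Z0 = {n0, n1, n2, n7, n8}, add states with every successor in Z. Already a fixed point.
Sat(AF ((EF r) ∧ ¬b)) = {n0, n1, n2, n7, n8}
n3 ∉ Sat(AF ((EF r) ∧ ¬b)) = {n0, n1, n2, n7, n8}, so the formula does not hold at n3.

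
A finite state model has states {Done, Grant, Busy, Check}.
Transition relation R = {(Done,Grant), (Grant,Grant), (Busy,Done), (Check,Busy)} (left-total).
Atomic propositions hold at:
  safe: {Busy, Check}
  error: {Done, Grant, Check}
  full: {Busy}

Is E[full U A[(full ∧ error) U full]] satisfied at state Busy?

Sat(full ∧ error) = ∅
A[(full ∧ error) U full]: least fixpoint, start Z0 = Sat(full) = {Busy}, add states in Sat(full ∧ error) with every successor in Z. Already a fixed point.
Sat(A[(full ∧ error) U full]) = {Busy}
E[full U A[(full ∧ error) U full]]: least fixpoint, start Z0 = Sat(A[(full ∧ error) U full]) = {Busy}, add states in Sat(full) with some successor in Z. Already a fixed point.
Sat(E[full U A[(full ∧ error) U full]]) = {Busy}
Busy ∈ Sat(E[full U A[(full ∧ error) U full]]) = {Busy}, so the formula holds at Busy.

Yes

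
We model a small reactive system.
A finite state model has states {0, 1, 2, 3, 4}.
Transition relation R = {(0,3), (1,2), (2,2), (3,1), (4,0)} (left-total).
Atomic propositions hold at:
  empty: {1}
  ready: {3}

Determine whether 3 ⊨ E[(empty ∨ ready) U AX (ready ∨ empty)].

Yes

Sat(empty ∨ ready) = {1, 3}
Sat(ready ∨ empty) = {1, 3}
Sat(AX (ready ∨ empty)) = {s : every successor in {1, 3}} = {0, 3}
E[(empty ∨ ready) U AX (ready ∨ empty)]: least fixpoint, start Z0 = Sat(AX (ready ∨ empty)) = {0, 3}, add states in Sat(empty ∨ ready) with some successor in Z. Already a fixed point.
Sat(E[(empty ∨ ready) U AX (ready ∨ empty)]) = {0, 3}
3 ∈ Sat(E[(empty ∨ ready) U AX (ready ∨ empty)]) = {0, 3}, so the formula holds at 3.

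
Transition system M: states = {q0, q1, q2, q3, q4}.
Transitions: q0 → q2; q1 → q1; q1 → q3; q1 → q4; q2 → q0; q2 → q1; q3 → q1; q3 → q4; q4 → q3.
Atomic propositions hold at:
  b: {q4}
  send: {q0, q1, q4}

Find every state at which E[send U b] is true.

E[send U b]: least fixpoint, start Z0 = Sat(b) = {q4}, add states in Sat(send) with some successor in Z. Z1 = {q1, q4}; fixed.
Sat(E[send U b]) = {q1, q4}

{q1, q4}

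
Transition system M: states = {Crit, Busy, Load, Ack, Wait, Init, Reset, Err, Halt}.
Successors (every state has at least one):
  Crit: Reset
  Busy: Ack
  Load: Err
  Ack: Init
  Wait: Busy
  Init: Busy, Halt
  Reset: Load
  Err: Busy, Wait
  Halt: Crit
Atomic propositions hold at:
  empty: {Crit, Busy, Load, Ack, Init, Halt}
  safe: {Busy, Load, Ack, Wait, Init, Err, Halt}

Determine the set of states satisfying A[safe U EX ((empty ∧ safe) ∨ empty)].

{Busy, Load, Ack, Wait, Init, Reset, Err, Halt}

Sat(empty ∧ safe) = {Busy, Load, Ack, Init, Halt}
Sat((empty ∧ safe) ∨ empty) = {Crit, Busy, Load, Ack, Init, Halt}
Sat(EX ((empty ∧ safe) ∨ empty)) = {s : some successor in {Crit, Busy, Load, Ack, Init, Halt}} = {Busy, Ack, Wait, Init, Reset, Err, Halt}
A[safe U EX ((empty ∧ safe) ∨ empty)]: least fixpoint, start Z0 = Sat(EX ((empty ∧ safe) ∨ empty)) = {Busy, Ack, Wait, Init, Reset, Err, Halt}, add states in Sat(safe) with every successor in Z. Z1 = {Busy, Load, Ack, Wait, Init, Reset, Err, Halt}; fixed.
Sat(A[safe U EX ((empty ∧ safe) ∨ empty)]) = {Busy, Load, Ack, Wait, Init, Reset, Err, Halt}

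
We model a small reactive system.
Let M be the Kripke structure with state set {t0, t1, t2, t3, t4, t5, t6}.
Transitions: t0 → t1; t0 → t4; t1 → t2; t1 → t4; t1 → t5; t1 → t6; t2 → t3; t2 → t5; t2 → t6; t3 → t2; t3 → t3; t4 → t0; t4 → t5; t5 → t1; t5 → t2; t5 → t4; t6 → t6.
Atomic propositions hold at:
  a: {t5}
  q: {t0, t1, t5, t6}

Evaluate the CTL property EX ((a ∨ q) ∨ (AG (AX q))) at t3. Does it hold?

Sat(a ∨ q) = {t0, t1, t5, t6}
Sat(AX q) = {s : every successor in {t0, t1, t5, t6}} = {t4, t6}
AG (AX q): greatest fixpoint, start Z0 = {t4, t6}, keep only states in Sat with every successor in Z. Z1 = {t6}; fixed.
Sat(AG (AX q)) = {t6}
Sat((a ∨ q) ∨ (AG (AX q))) = {t0, t1, t5, t6}
Sat(EX ((a ∨ q) ∨ (AG (AX q)))) = {s : some successor in {t0, t1, t5, t6}} = {t0, t1, t2, t4, t5, t6}
t3 ∉ Sat(EX ((a ∨ q) ∨ (AG (AX q)))) = {t0, t1, t2, t4, t5, t6}, so the formula does not hold at t3.

No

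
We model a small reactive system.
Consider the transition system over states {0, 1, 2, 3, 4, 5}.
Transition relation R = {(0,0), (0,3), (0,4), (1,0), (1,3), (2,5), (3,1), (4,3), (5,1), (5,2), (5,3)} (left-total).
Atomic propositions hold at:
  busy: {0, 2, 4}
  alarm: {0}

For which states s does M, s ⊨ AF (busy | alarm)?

{0, 2, 4}

Sat(busy | alarm) = {0, 2, 4}
AF (busy | alarm): least fixpoint, start Z0 = {0, 2, 4}, add states with every successor in Z. Already a fixed point.
Sat(AF (busy | alarm)) = {0, 2, 4}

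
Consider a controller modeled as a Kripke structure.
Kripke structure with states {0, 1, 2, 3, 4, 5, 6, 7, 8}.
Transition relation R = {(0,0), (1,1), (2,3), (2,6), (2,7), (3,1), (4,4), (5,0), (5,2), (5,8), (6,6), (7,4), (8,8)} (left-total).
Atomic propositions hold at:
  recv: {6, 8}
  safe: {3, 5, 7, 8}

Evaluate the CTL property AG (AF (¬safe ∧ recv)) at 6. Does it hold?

Sat(¬safe) = {0, 1, 2, 4, 6}
Sat(¬safe ∧ recv) = {6}
AF (¬safe ∧ recv): least fixpoint, start Z0 = {6}, add states with every successor in Z. Already a fixed point.
Sat(AF (¬safe ∧ recv)) = {6}
AG (AF (¬safe ∧ recv)): greatest fixpoint, start Z0 = {6}, keep only states in Sat with every successor in Z. Already a fixed point.
Sat(AG (AF (¬safe ∧ recv))) = {6}
6 ∈ Sat(AG (AF (¬safe ∧ recv))) = {6}, so the formula holds at 6.

Yes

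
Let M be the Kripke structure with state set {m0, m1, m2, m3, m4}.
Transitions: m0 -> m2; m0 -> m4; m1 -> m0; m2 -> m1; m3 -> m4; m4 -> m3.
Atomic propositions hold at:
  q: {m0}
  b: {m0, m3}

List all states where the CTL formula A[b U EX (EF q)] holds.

{m0, m1, m2}

EF q: least fixpoint, start Z0 = {m0}, add states with some successor in Z. Z1 = {m0, m1}; Z2 = {m0, m1, m2}; fixed.
Sat(EF q) = {m0, m1, m2}
Sat(EX (EF q)) = {s : some successor in {m0, m1, m2}} = {m0, m1, m2}
A[b U EX (EF q)]: least fixpoint, start Z0 = Sat(EX (EF q)) = {m0, m1, m2}, add states in Sat(b) with every successor in Z. Already a fixed point.
Sat(A[b U EX (EF q)]) = {m0, m1, m2}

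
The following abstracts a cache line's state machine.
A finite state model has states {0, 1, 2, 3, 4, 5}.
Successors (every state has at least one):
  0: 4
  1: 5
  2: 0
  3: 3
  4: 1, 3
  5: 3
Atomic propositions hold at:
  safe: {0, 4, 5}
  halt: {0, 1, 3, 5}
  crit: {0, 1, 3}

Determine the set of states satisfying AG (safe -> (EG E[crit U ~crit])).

Sat(~crit) = {2, 4, 5}
E[crit U ~crit]: least fixpoint, start Z0 = Sat(~crit) = {2, 4, 5}, add states in Sat(crit) with some successor in Z. Z1 = {0, 1, 2, 4, 5}; fixed.
Sat(E[crit U ~crit]) = {0, 1, 2, 4, 5}
EG E[crit U ~crit]: greatest fixpoint, start Z0 = {0, 1, 2, 4, 5}, keep only states in Sat with some successor in Z. Z1 = {0, 1, 2, 4}; Z2 = {0, 2, 4}; Z3 = {0, 2}; Z4 = {2}; Z5 = ∅; fixed.
Sat(EG E[crit U ~crit]) = ∅
Sat(safe -> (EG E[crit U ~crit])) = {1, 2, 3}
AG (safe -> (EG E[crit U ~crit])): greatest fixpoint, start Z0 = {1, 2, 3}, keep only states in Sat with every successor in Z. Z1 = {3}; fixed.
Sat(AG (safe -> (EG E[crit U ~crit]))) = {3}

{3}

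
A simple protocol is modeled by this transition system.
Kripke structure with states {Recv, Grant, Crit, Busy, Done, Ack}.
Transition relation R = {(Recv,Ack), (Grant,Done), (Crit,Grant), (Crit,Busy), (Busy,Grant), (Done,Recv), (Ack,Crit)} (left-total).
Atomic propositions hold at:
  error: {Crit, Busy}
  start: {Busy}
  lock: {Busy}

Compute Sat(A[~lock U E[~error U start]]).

{Busy}

Sat(~lock) = {Recv, Grant, Crit, Done, Ack}
Sat(~error) = {Recv, Grant, Done, Ack}
E[~error U start]: least fixpoint, start Z0 = Sat(start) = {Busy}, add states in Sat(~error) with some successor in Z. Already a fixed point.
Sat(E[~error U start]) = {Busy}
A[~lock U E[~error U start]]: least fixpoint, start Z0 = Sat(E[~error U start]) = {Busy}, add states in Sat(~lock) with every successor in Z. Already a fixed point.
Sat(A[~lock U E[~error U start]]) = {Busy}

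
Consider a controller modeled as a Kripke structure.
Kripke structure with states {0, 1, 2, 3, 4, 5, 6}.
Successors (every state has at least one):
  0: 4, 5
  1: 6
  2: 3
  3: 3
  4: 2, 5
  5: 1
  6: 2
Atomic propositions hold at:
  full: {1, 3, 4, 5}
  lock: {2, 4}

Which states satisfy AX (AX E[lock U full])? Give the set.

{0, 1, 2, 3, 4, 6}

E[lock U full]: least fixpoint, start Z0 = Sat(full) = {1, 3, 4, 5}, add states in Sat(lock) with some successor in Z. Z1 = {1, 2, 3, 4, 5}; fixed.
Sat(E[lock U full]) = {1, 2, 3, 4, 5}
Sat(AX E[lock U full]) = {s : every successor in {1, 2, 3, 4, 5}} = {0, 2, 3, 4, 5, 6}
Sat(AX (AX E[lock U full])) = {s : every successor in {0, 2, 3, 4, 5, 6}} = {0, 1, 2, 3, 4, 6}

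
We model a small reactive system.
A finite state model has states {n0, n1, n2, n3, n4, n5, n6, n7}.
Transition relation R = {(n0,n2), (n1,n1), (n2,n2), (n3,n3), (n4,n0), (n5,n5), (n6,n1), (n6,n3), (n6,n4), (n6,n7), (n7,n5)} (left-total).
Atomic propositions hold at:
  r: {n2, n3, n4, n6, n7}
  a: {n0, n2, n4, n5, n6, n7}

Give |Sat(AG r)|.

2

AG r: greatest fixpoint, start Z0 = {n2, n3, n4, n6, n7}, keep only states in Sat with every successor in Z. Z1 = {n2, n3}; fixed.
Sat(AG r) = {n2, n3}
|Sat(AG r)| = |{n2, n3}| = 2.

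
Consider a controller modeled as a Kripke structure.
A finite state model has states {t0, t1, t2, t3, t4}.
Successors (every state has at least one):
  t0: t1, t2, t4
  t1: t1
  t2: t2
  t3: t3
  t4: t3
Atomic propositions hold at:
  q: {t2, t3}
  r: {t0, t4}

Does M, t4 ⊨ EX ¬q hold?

Sat(¬q) = {t0, t1, t4}
Sat(EX ¬q) = {s : some successor in {t0, t1, t4}} = {t0, t1}
t4 ∉ Sat(EX ¬q) = {t0, t1}, so the formula does not hold at t4.

No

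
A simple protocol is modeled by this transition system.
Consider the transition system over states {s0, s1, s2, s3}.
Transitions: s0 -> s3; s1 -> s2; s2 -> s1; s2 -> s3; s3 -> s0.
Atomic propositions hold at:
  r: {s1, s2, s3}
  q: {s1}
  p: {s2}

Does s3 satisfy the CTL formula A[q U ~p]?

Sat(~p) = {s0, s1, s3}
A[q U ~p]: least fixpoint, start Z0 = Sat(~p) = {s0, s1, s3}, add states in Sat(q) with every successor in Z. Already a fixed point.
Sat(A[q U ~p]) = {s0, s1, s3}
s3 ∈ Sat(A[q U ~p]) = {s0, s1, s3}, so the formula holds at s3.

Yes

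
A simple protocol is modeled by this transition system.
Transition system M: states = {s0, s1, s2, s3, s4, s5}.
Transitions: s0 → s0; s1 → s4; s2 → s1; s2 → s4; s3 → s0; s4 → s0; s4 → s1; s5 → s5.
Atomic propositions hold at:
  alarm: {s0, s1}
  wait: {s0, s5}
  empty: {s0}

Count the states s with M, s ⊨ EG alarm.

EG alarm: greatest fixpoint, start Z0 = {s0, s1}, keep only states in Sat with some successor in Z. Z1 = {s0}; fixed.
Sat(EG alarm) = {s0}
|Sat(EG alarm)| = |{s0}| = 1.

1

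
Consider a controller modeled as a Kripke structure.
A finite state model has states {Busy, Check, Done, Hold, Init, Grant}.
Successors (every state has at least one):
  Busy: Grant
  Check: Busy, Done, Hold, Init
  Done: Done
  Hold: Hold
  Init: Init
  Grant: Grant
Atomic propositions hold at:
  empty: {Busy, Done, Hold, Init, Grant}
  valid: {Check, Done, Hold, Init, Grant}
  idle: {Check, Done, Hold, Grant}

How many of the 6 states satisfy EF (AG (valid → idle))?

Sat(valid → idle) = {Busy, Check, Done, Hold, Grant}
AG (valid → idle): greatest fixpoint, start Z0 = {Busy, Check, Done, Hold, Grant}, keep only states in Sat with every successor in Z. Z1 = {Busy, Done, Hold, Grant}; fixed.
Sat(AG (valid → idle)) = {Busy, Done, Hold, Grant}
EF (AG (valid → idle)): least fixpoint, start Z0 = {Busy, Done, Hold, Grant}, add states with some successor in Z. Z1 = {Busy, Check, Done, Hold, Grant}; fixed.
Sat(EF (AG (valid → idle))) = {Busy, Check, Done, Hold, Grant}
|Sat(EF (AG (valid → idle)))| = |{Busy, Check, Done, Hold, Grant}| = 5.

5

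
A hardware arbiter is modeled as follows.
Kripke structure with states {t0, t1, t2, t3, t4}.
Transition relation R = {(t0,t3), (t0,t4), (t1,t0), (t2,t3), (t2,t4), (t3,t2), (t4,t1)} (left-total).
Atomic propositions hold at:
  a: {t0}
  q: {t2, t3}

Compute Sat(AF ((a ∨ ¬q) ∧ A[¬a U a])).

{t0, t1, t4}

Sat(¬q) = {t0, t1, t4}
Sat(a ∨ ¬q) = {t0, t1, t4}
Sat(¬a) = {t1, t2, t3, t4}
A[¬a U a]: least fixpoint, start Z0 = Sat(a) = {t0}, add states in Sat(¬a) with every successor in Z. Z1 = {t0, t1}; Z2 = {t0, t1, t4}; fixed.
Sat(A[¬a U a]) = {t0, t1, t4}
Sat((a ∨ ¬q) ∧ A[¬a U a]) = {t0, t1, t4}
AF ((a ∨ ¬q) ∧ A[¬a U a]): least fixpoint, start Z0 = {t0, t1, t4}, add states with every successor in Z. Already a fixed point.
Sat(AF ((a ∨ ¬q) ∧ A[¬a U a])) = {t0, t1, t4}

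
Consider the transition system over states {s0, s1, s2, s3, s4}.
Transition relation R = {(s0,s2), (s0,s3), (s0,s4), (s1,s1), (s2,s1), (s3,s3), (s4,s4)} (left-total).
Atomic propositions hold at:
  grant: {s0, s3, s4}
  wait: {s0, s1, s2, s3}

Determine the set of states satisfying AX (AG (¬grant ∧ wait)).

Sat(¬grant) = {s1, s2}
Sat(¬grant ∧ wait) = {s1, s2}
AG (¬grant ∧ wait): greatest fixpoint, start Z0 = {s1, s2}, keep only states in Sat with every successor in Z. Already a fixed point.
Sat(AG (¬grant ∧ wait)) = {s1, s2}
Sat(AX (AG (¬grant ∧ wait))) = {s : every successor in {s1, s2}} = {s1, s2}

{s1, s2}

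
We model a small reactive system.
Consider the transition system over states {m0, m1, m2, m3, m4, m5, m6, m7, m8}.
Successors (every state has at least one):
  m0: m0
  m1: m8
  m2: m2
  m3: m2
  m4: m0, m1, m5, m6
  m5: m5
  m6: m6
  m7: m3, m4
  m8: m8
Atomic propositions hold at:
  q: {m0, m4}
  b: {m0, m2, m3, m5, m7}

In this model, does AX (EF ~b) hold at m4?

No

Sat(~b) = {m1, m4, m6, m8}
EF ~b: least fixpoint, start Z0 = {m1, m4, m6, m8}, add states with some successor in Z. Z1 = {m1, m4, m6, m7, m8}; fixed.
Sat(EF ~b) = {m1, m4, m6, m7, m8}
Sat(AX (EF ~b)) = {s : every successor in {m1, m4, m6, m7, m8}} = {m1, m6, m8}
m4 ∉ Sat(AX (EF ~b)) = {m1, m6, m8}, so the formula does not hold at m4.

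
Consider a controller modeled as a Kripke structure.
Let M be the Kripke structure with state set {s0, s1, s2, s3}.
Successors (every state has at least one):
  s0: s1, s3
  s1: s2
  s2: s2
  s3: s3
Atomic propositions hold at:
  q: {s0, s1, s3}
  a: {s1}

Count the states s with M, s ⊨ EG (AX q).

Sat(AX q) = {s : every successor in {s0, s1, s3}} = {s0, s3}
EG (AX q): greatest fixpoint, start Z0 = {s0, s3}, keep only states in Sat with some successor in Z. Already a fixed point.
Sat(EG (AX q)) = {s0, s3}
|Sat(EG (AX q))| = |{s0, s3}| = 2.

2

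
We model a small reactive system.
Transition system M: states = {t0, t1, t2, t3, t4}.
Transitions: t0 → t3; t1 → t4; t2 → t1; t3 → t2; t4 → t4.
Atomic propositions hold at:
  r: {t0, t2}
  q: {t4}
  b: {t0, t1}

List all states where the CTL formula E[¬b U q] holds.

{t4}

Sat(¬b) = {t2, t3, t4}
E[¬b U q]: least fixpoint, start Z0 = Sat(q) = {t4}, add states in Sat(¬b) with some successor in Z. Already a fixed point.
Sat(E[¬b U q]) = {t4}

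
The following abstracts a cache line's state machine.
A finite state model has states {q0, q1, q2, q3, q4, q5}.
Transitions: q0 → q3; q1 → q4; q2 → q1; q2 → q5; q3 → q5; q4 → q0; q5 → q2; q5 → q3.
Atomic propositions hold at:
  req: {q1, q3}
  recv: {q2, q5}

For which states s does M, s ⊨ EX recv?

Sat(EX recv) = {s : some successor in {q2, q5}} = {q2, q3, q5}

{q2, q3, q5}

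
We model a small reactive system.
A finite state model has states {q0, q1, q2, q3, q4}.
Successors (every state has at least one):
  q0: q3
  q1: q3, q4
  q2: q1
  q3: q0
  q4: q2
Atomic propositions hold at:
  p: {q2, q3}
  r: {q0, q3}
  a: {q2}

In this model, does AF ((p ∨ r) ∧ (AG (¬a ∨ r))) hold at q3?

Yes

Sat(p ∨ r) = {q0, q2, q3}
Sat(¬a) = {q0, q1, q3, q4}
Sat(¬a ∨ r) = {q0, q1, q3, q4}
AG (¬a ∨ r): greatest fixpoint, start Z0 = {q0, q1, q3, q4}, keep only states in Sat with every successor in Z. Z1 = {q0, q1, q3}; Z2 = {q0, q3}; fixed.
Sat(AG (¬a ∨ r)) = {q0, q3}
Sat((p ∨ r) ∧ (AG (¬a ∨ r))) = {q0, q3}
AF ((p ∨ r) ∧ (AG (¬a ∨ r))): least fixpoint, start Z0 = {q0, q3}, add states with every successor in Z. Already a fixed point.
Sat(AF ((p ∨ r) ∧ (AG (¬a ∨ r)))) = {q0, q3}
q3 ∈ Sat(AF ((p ∨ r) ∧ (AG (¬a ∨ r)))) = {q0, q3}, so the formula holds at q3.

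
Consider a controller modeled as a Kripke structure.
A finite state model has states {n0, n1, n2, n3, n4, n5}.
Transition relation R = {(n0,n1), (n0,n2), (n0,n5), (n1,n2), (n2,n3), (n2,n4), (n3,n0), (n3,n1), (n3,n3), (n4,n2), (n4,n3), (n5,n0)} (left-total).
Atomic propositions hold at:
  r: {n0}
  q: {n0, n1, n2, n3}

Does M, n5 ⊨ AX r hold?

Sat(AX r) = {s : every successor in {n0}} = {n5}
n5 ∈ Sat(AX r) = {n5}, so the formula holds at n5.

Yes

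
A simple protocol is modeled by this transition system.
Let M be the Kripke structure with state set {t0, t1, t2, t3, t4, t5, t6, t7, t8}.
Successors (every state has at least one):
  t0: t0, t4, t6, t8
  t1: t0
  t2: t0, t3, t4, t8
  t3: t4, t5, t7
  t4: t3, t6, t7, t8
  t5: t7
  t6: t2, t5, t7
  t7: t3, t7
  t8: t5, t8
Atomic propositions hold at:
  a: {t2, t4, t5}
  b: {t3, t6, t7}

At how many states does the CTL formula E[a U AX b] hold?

Sat(AX b) = {s : every successor in {t3, t6, t7}} = {t5, t7}
E[a U AX b]: least fixpoint, start Z0 = Sat(AX b) = {t5, t7}, add states in Sat(a) with some successor in Z. Z1 = {t4, t5, t7}; Z2 = {t2, t4, t5, t7}; fixed.
Sat(E[a U AX b]) = {t2, t4, t5, t7}
|Sat(E[a U AX b])| = |{t2, t4, t5, t7}| = 4.

4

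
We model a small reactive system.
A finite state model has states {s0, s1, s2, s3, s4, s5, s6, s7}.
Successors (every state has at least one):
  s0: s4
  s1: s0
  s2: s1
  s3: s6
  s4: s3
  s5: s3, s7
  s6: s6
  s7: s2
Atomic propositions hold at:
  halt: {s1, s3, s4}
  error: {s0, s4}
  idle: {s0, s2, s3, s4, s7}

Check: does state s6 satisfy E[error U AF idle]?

No

AF idle: least fixpoint, start Z0 = {s0, s2, s3, s4, s7}, add states with every successor in Z. Z1 = {s0, s1, s2, s3, s4, s5, s7}; fixed.
Sat(AF idle) = {s0, s1, s2, s3, s4, s5, s7}
E[error U AF idle]: least fixpoint, start Z0 = Sat(AF idle) = {s0, s1, s2, s3, s4, s5, s7}, add states in Sat(error) with some successor in Z. Already a fixed point.
Sat(E[error U AF idle]) = {s0, s1, s2, s3, s4, s5, s7}
s6 ∉ Sat(E[error U AF idle]) = {s0, s1, s2, s3, s4, s5, s7}, so the formula does not hold at s6.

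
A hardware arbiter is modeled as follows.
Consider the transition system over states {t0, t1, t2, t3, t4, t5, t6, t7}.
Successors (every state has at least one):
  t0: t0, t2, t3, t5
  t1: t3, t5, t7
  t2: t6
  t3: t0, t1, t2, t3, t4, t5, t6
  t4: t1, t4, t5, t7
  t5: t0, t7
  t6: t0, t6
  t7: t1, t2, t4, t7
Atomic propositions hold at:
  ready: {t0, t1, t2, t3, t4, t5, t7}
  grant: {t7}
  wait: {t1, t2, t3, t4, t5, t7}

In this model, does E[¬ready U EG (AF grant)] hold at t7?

Sat(¬ready) = {t6}
AF grant: least fixpoint, start Z0 = {t7}, add states with every successor in Z. Already a fixed point.
Sat(AF grant) = {t7}
EG (AF grant): greatest fixpoint, start Z0 = {t7}, keep only states in Sat with some successor in Z. Already a fixed point.
Sat(EG (AF grant)) = {t7}
E[¬ready U EG (AF grant)]: least fixpoint, start Z0 = Sat(EG (AF grant)) = {t7}, add states in Sat(¬ready) with some successor in Z. Already a fixed point.
Sat(E[¬ready U EG (AF grant)]) = {t7}
t7 ∈ Sat(E[¬ready U EG (AF grant)]) = {t7}, so the formula holds at t7.

Yes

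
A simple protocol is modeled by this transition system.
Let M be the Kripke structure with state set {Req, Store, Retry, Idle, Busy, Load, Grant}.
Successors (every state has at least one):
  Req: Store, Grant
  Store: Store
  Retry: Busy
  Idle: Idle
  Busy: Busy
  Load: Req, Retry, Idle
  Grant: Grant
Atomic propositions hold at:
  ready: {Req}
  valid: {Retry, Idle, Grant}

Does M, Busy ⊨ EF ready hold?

EF ready: least fixpoint, start Z0 = {Req}, add states with some successor in Z. Z1 = {Req, Load}; fixed.
Sat(EF ready) = {Req, Load}
Busy ∉ Sat(EF ready) = {Req, Load}, so the formula does not hold at Busy.

No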